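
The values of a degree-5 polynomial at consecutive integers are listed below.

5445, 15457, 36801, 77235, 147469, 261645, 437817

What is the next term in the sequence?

698431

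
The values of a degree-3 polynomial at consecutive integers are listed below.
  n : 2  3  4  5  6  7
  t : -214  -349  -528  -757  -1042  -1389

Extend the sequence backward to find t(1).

-117

D1: -135  -179  -229  -285  -347
D2: -44  -50  -56  -62
D3: -6  -6  -6
The third differences are constant at -6.
Work back: -44 + 6 = -38;  -135 + 38 = -97;  -214 + 97 = -117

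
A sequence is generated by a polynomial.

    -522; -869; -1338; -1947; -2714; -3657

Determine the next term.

First differences: -347, -469, -609, -767, -943
Second differences: -122, -140, -158, -176
Third differences: -18, -18, -18
Third differences constant at -18.
-176 − 18 = -194;  -943 − 194 = -1137;  -3657 − 1137 = -4794

-4794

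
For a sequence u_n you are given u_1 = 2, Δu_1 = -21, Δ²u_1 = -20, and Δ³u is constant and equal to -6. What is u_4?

-127

Build the table forward from the leading diagonal:
Δ³: -6  -6  -6  -6
Δ²: -20  -26  -32  -38
Δ: -21  -41  -67  -99
u: 2  -19  -60  -127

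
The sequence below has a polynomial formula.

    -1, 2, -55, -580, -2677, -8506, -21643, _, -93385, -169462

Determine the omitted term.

Using the first 7 terms:
D1: 3  -57  -525  -2097  -5829  -13137
D2: -60  -468  -1572  -3732  -7308
D3: -408  -1104  -2160  -3576
D4: -696  -1056  -1416
D5: -360  -360
Constant fifth difference = -360.
Extend forward: -1416 − 360 = -1776;  -3576 − 1776 = -5352;  -7308 − 5352 = -12660;  -13137 − 12660 = -25797;  -21643 − 25797 = -47440

-47440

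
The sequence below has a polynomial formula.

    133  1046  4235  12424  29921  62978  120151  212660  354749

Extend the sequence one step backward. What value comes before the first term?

913  3189  8189  17497  33057  57173  92509  142089
2276  5000  9308  15560  24116  35336  49580
2724  4308  6252  8556  11220  14244
1584  1944  2304  2664  3024
360  360  360  360
The fifth differences are constant at 360.
Work back: 1584 − 360 = 1224;  2724 − 1224 = 1500;  2276 − 1500 = 776;  913 − 776 = 137;  133 − 137 = -4

-4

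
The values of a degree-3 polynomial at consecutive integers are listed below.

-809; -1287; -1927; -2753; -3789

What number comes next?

First differences: -478, -640, -826, -1036
Second differences: -162, -186, -210
Third differences: -24, -24
Constant third difference = -24, so extend:
-210 − 24 = -234;  -1036 − 234 = -1270;  -3789 − 1270 = -5059

-5059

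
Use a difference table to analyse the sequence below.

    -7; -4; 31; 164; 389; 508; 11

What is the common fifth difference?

D1: 3, 35, 133, 225, 119, -497
D2: 32, 98, 92, -106, -616
D3: 66, -6, -198, -510
D4: -72, -192, -312
D5: -120, -120

-120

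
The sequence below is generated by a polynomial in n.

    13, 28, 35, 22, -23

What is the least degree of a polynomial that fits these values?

D1: 15, 7, -13, -45
D2: -8, -20, -32
D3: -12, -12
The third differences are constant, so the polynomial has degree 3.

3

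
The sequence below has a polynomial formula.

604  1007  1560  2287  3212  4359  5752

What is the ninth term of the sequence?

Δ: 403 , 553 , 727 , 925 , 1147 , 1393
Δ²: 150 , 174 , 198 , 222 , 246
Δ³: 24 , 24 , 24 , 24
Constant third difference = 24, so extend:
246 + 24 = 270;  1393 + 270 = 1663;  5752 + 1663 = 7415
270 + 24 = 294;  1663 + 294 = 1957;  7415 + 1957 = 9372

9372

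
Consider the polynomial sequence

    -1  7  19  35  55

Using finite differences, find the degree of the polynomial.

2

D1: 8, 12, 16, 20
D2: 4, 4, 4
The second differences are constant, so the polynomial has degree 2.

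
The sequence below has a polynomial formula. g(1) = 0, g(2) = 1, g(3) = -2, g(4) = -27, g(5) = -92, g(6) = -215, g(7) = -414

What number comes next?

1, -3, -25, -65, -123, -199
-4, -22, -40, -58, -76
-18, -18, -18, -18
Third differences constant at -18.
-76 − 18 = -94;  -199 − 94 = -293;  -414 − 293 = -707

-707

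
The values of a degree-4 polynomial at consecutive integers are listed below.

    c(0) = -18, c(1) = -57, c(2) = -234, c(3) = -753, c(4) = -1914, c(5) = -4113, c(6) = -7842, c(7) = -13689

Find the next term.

-39, -177, -519, -1161, -2199, -3729, -5847
-138, -342, -642, -1038, -1530, -2118
-204, -300, -396, -492, -588
-96, -96, -96, -96
Fourth differences constant at -96.
-588 − 96 = -684;  -2118 − 684 = -2802;  -5847 − 2802 = -8649;  -13689 − 8649 = -22338

-22338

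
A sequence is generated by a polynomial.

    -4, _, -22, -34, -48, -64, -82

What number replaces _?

-12

Using the last 5 terms:
-12  -14  -16  -18
-2  -2  -2
Constant second difference = -2.
Extend backward: -12 + 2 = -10;  -22 + 10 = -12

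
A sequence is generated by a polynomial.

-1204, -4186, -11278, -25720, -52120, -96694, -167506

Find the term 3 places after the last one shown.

-650770

-2982, -7092, -14442, -26400, -44574, -70812
-4110, -7350, -11958, -18174, -26238
-3240, -4608, -6216, -8064
-1368, -1608, -1848
-240, -240
Constant fifth difference = -240, so extend:
-1848 − 240 = -2088;  -8064 − 2088 = -10152;  -26238 − 10152 = -36390;  -70812 − 36390 = -107202;  -167506 − 107202 = -274708
-2088 − 240 = -2328;  -10152 − 2328 = -12480;  -36390 − 12480 = -48870;  -107202 − 48870 = -156072;  -274708 − 156072 = -430780
-2328 − 240 = -2568;  -12480 − 2568 = -15048;  -48870 − 15048 = -63918;  -156072 − 63918 = -219990;  -430780 − 219990 = -650770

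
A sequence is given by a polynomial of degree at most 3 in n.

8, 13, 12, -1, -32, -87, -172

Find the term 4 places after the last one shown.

5, -1, -13, -31, -55, -85
-6, -12, -18, -24, -30
-6, -6, -6, -6
Third differences constant at -6.
-30 − 6 = -36;  -85 − 36 = -121;  -172 − 121 = -293
-36 − 6 = -42;  -121 − 42 = -163;  -293 − 163 = -456
-42 − 6 = -48;  -163 − 48 = -211;  -456 − 211 = -667
-48 − 6 = -54;  -211 − 54 = -265;  -667 − 265 = -932

-932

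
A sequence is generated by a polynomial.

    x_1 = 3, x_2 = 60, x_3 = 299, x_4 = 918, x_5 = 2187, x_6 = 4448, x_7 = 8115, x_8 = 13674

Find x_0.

First differences: 57  239  619  1269  2261  3667  5559
Second differences: 182  380  650  992  1406  1892
Third differences: 198  270  342  414  486
Fourth differences: 72  72  72  72
The fourth differences are constant at 72.
Work back: 198 − 72 = 126;  182 − 126 = 56;  57 − 56 = 1;  3 − 1 = 2

2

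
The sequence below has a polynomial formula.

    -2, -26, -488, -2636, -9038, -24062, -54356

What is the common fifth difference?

D1: -24, -462, -2148, -6402, -15024, -30294
D2: -438, -1686, -4254, -8622, -15270
D3: -1248, -2568, -4368, -6648
D4: -1320, -1800, -2280
D5: -480, -480

-480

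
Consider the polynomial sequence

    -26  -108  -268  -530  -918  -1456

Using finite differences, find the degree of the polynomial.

Δ: -82, -160, -262, -388, -538
Δ²: -78, -102, -126, -150
Δ³: -24, -24, -24
The third differences are constant, so the polynomial has degree 3.

3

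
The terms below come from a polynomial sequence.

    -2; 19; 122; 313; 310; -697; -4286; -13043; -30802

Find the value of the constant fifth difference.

First differences: 21, 103, 191, -3, -1007, -3589, -8757, -17759
Second differences: 82, 88, -194, -1004, -2582, -5168, -9002
Third differences: 6, -282, -810, -1578, -2586, -3834
Fourth differences: -288, -528, -768, -1008, -1248
Fifth differences: -240, -240, -240, -240

-240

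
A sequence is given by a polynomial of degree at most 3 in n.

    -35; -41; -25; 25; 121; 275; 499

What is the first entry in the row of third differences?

12

Δ: -6, 16, 50, 96, 154, 224
Δ²: 22, 34, 46, 58, 70
Δ³: 12, 12, 12, 12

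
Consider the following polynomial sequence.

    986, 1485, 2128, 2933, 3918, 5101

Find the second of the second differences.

162

First differences: 499, 643, 805, 985, 1183
Second differences: 144, 162, 180, 198
Third differences: 18, 18, 18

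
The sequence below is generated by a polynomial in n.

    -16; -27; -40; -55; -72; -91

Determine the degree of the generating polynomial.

2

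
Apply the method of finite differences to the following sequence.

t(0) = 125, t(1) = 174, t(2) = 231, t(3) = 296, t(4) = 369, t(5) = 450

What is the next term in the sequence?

539

49 , 57 , 65 , 73 , 81
8 , 8 , 8 , 8
The second differences are constant (8).
81 + 8 = 89;  450 + 89 = 539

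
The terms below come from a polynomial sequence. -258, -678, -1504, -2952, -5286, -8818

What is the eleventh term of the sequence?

Δ: -420 , -826 , -1448 , -2334 , -3532
Δ²: -406 , -622 , -886 , -1198
Δ³: -216 , -264 , -312
Δ⁴: -48 , -48
The fourth differences are constant (-48).
-312 − 48 = -360;  -1198 − 360 = -1558;  -3532 − 1558 = -5090;  -8818 − 5090 = -13908
-360 − 48 = -408;  -1558 − 408 = -1966;  -5090 − 1966 = -7056;  -13908 − 7056 = -20964
-408 − 48 = -456;  -1966 − 456 = -2422;  -7056 − 2422 = -9478;  -20964 − 9478 = -30442
-456 − 48 = -504;  -2422 − 504 = -2926;  -9478 − 2926 = -12404;  -30442 − 12404 = -42846
-504 − 48 = -552;  -2926 − 552 = -3478;  -12404 − 3478 = -15882;  -42846 − 15882 = -58728

-58728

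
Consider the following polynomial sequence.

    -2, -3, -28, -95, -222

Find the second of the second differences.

-42

First differences: -1, -25, -67, -127
Second differences: -24, -42, -60
Third differences: -18, -18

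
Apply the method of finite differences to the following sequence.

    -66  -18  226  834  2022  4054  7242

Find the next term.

48, 244, 608, 1188, 2032, 3188
196, 364, 580, 844, 1156
168, 216, 264, 312
48, 48, 48
The fourth differences are constant (48).
312 + 48 = 360;  1156 + 360 = 1516;  3188 + 1516 = 4704;  7242 + 4704 = 11946

11946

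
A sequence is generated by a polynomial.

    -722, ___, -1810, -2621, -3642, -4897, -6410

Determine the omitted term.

Using the last 5 terms:
D1: -811, -1021, -1255, -1513
D2: -210, -234, -258
D3: -24, -24
Constant third difference = -24.
Extend backward: -210 + 24 = -186;  -811 + 186 = -625;  -1810 + 625 = -1185

-1185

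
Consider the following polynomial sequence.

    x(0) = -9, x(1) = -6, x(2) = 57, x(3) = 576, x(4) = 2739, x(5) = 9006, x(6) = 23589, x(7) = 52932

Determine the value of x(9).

195714

First differences: 3  63  519  2163  6267  14583  29343
Second differences: 60  456  1644  4104  8316  14760
Third differences: 396  1188  2460  4212  6444
Fourth differences: 792  1272  1752  2232
Fifth differences: 480  480  480
The fifth differences are constant (480).
2232 + 480 = 2712;  6444 + 2712 = 9156;  14760 + 9156 = 23916;  29343 + 23916 = 53259;  52932 + 53259 = 106191
2712 + 480 = 3192;  9156 + 3192 = 12348;  23916 + 12348 = 36264;  53259 + 36264 = 89523;  106191 + 89523 = 195714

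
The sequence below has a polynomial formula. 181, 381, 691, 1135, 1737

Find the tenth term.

7957

200  310  444  602
110  134  158
24  24
Third differences constant at 24.
158 + 24 = 182;  602 + 182 = 784;  1737 + 784 = 2521
182 + 24 = 206;  784 + 206 = 990;  2521 + 990 = 3511
206 + 24 = 230;  990 + 230 = 1220;  3511 + 1220 = 4731
230 + 24 = 254;  1220 + 254 = 1474;  4731 + 1474 = 6205
254 + 24 = 278;  1474 + 278 = 1752;  6205 + 1752 = 7957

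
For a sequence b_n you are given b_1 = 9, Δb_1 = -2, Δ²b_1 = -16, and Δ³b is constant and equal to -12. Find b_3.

Build the table forward from the leading diagonal:
D3: -12, -12, -12
D2: -16, -28, -40
D1: -2, -18, -46
b: 9, 7, -11

-11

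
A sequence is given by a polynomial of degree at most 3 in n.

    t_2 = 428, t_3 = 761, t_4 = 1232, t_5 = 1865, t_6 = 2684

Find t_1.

209

Δ: 333  471  633  819
Δ²: 138  162  186
Δ³: 24  24
The third differences are constant at 24.
Work back: 138 − 24 = 114;  333 − 114 = 219;  428 − 219 = 209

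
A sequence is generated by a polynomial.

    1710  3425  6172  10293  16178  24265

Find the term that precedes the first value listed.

733

First differences: 1715  2747  4121  5885  8087
Second differences: 1032  1374  1764  2202
Third differences: 342  390  438
Fourth differences: 48  48
The fourth differences are constant at 48.
Work back: 342 − 48 = 294;  1032 − 294 = 738;  1715 − 738 = 977;  1710 − 977 = 733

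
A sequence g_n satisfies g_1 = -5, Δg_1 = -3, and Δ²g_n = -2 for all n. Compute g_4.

Build the table forward from the leading diagonal:
D2: -2, -2, -2, -2
D1: -3, -5, -7, -9
g: -5, -8, -13, -20

-20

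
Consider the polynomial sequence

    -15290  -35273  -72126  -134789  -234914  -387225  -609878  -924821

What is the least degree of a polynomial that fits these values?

5

First differences: -19983, -36853, -62663, -100125, -152311, -222653, -314943
Second differences: -16870, -25810, -37462, -52186, -70342, -92290
Third differences: -8940, -11652, -14724, -18156, -21948
Fourth differences: -2712, -3072, -3432, -3792
Fifth differences: -360, -360, -360
The fifth differences are constant, so the polynomial has degree 5.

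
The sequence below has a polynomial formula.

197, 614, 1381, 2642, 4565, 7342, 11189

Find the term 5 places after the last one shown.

55714

Δ: 417  767  1261  1923  2777  3847
Δ²: 350  494  662  854  1070
Δ³: 144  168  192  216
Δ⁴: 24  24  24
The fourth differences are constant (24).
216 + 24 = 240;  1070 + 240 = 1310;  3847 + 1310 = 5157;  11189 + 5157 = 16346
240 + 24 = 264;  1310 + 264 = 1574;  5157 + 1574 = 6731;  16346 + 6731 = 23077
264 + 24 = 288;  1574 + 288 = 1862;  6731 + 1862 = 8593;  23077 + 8593 = 31670
288 + 24 = 312;  1862 + 312 = 2174;  8593 + 2174 = 10767;  31670 + 10767 = 42437
312 + 24 = 336;  2174 + 336 = 2510;  10767 + 2510 = 13277;  42437 + 13277 = 55714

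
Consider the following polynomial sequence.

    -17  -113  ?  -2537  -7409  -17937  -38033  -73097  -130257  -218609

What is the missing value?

Using the last 7 terms:
-4872  -10528  -20096  -35064  -57160  -88352
-5656  -9568  -14968  -22096  -31192
-3912  -5400  -7128  -9096
-1488  -1728  -1968
-240  -240
Constant fifth difference = -240.
Extend backward: -1488 + 240 = -1248;  -3912 + 1248 = -2664;  -5656 + 2664 = -2992;  -4872 + 2992 = -1880;  -2537 + 1880 = -657

-657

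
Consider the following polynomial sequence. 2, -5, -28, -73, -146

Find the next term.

-253

D1: -7  -23  -45  -73
D2: -16  -22  -28
D3: -6  -6
Constant third difference = -6, so extend:
-28 − 6 = -34;  -73 − 34 = -107;  -146 − 107 = -253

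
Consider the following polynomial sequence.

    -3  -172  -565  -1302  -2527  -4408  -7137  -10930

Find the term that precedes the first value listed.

First differences: -169, -393, -737, -1225, -1881, -2729, -3793
Second differences: -224, -344, -488, -656, -848, -1064
Third differences: -120, -144, -168, -192, -216
Fourth differences: -24, -24, -24, -24
The fourth differences are constant at -24.
Work back: -120 + 24 = -96;  -224 + 96 = -128;  -169 + 128 = -41;  -3 + 41 = 38

38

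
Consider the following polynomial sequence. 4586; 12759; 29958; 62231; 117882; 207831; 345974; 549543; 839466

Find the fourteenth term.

4620951

D1: 8173, 17199, 32273, 55651, 89949, 138143, 203569, 289923
D2: 9026, 15074, 23378, 34298, 48194, 65426, 86354
D3: 6048, 8304, 10920, 13896, 17232, 20928
D4: 2256, 2616, 2976, 3336, 3696
D5: 360, 360, 360, 360
Constant fifth difference = 360, so extend:
3696 + 360 = 4056;  20928 + 4056 = 24984;  86354 + 24984 = 111338;  289923 + 111338 = 401261;  839466 + 401261 = 1240727
4056 + 360 = 4416;  24984 + 4416 = 29400;  111338 + 29400 = 140738;  401261 + 140738 = 541999;  1240727 + 541999 = 1782726
4416 + 360 = 4776;  29400 + 4776 = 34176;  140738 + 34176 = 174914;  541999 + 174914 = 716913;  1782726 + 716913 = 2499639
4776 + 360 = 5136;  34176 + 5136 = 39312;  174914 + 39312 = 214226;  716913 + 214226 = 931139;  2499639 + 931139 = 3430778
5136 + 360 = 5496;  39312 + 5496 = 44808;  214226 + 44808 = 259034;  931139 + 259034 = 1190173;  3430778 + 1190173 = 4620951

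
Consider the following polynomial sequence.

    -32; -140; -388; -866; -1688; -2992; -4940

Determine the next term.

-7718

First differences: -108, -248, -478, -822, -1304, -1948
Second differences: -140, -230, -344, -482, -644
Third differences: -90, -114, -138, -162
Fourth differences: -24, -24, -24
Constant fourth difference = -24, so extend:
-162 − 24 = -186;  -644 − 186 = -830;  -1948 − 830 = -2778;  -4940 − 2778 = -7718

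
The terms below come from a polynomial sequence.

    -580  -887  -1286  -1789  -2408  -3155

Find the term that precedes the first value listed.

-307, -399, -503, -619, -747
-92, -104, -116, -128
-12, -12, -12
The third differences are constant at -12.
Work back: -92 + 12 = -80;  -307 + 80 = -227;  -580 + 227 = -353

-353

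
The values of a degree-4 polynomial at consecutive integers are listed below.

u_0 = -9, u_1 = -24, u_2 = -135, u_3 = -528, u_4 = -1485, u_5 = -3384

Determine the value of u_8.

Δ: -15, -111, -393, -957, -1899
Δ²: -96, -282, -564, -942
Δ³: -186, -282, -378
Δ⁴: -96, -96
Constant fourth difference = -96, so extend:
-378 − 96 = -474;  -942 − 474 = -1416;  -1899 − 1416 = -3315;  -3384 − 3315 = -6699
-474 − 96 = -570;  -1416 − 570 = -1986;  -3315 − 1986 = -5301;  -6699 − 5301 = -12000
-570 − 96 = -666;  -1986 − 666 = -2652;  -5301 − 2652 = -7953;  -12000 − 7953 = -19953

-19953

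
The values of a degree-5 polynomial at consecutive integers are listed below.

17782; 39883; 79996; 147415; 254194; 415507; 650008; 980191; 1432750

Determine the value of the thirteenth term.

5167786

22101, 40113, 67419, 106779, 161313, 234501, 330183, 452559
18012, 27306, 39360, 54534, 73188, 95682, 122376
9294, 12054, 15174, 18654, 22494, 26694
2760, 3120, 3480, 3840, 4200
360, 360, 360, 360
Fifth differences constant at 360.
4200 + 360 = 4560;  26694 + 4560 = 31254;  122376 + 31254 = 153630;  452559 + 153630 = 606189;  1432750 + 606189 = 2038939
4560 + 360 = 4920;  31254 + 4920 = 36174;  153630 + 36174 = 189804;  606189 + 189804 = 795993;  2038939 + 795993 = 2834932
4920 + 360 = 5280;  36174 + 5280 = 41454;  189804 + 41454 = 231258;  795993 + 231258 = 1027251;  2834932 + 1027251 = 3862183
5280 + 360 = 5640;  41454 + 5640 = 47094;  231258 + 47094 = 278352;  1027251 + 278352 = 1305603;  3862183 + 1305603 = 5167786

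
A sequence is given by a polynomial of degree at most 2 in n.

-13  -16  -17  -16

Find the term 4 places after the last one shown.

D1: -3 , -1 , 1
D2: 2 , 2
The second differences are constant (2).
1 + 2 = 3;  -16 + 3 = -13
3 + 2 = 5;  -13 + 5 = -8
5 + 2 = 7;  -8 + 7 = -1
7 + 2 = 9;  -1 + 9 = 8

8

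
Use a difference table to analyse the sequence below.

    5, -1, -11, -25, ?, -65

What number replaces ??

-43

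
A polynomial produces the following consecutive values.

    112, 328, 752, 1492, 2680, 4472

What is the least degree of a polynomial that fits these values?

216, 424, 740, 1188, 1792
208, 316, 448, 604
108, 132, 156
24, 24
The fourth differences are constant, so the polynomial has degree 4.

4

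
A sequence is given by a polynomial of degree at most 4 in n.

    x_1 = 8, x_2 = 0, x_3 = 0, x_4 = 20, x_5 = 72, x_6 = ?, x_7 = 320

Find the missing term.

Using the first 5 terms:
D1: -8, 0, 20, 52
D2: 8, 20, 32
D3: 12, 12
Constant third difference = 12.
Extend forward: 32 + 12 = 44;  52 + 44 = 96;  72 + 96 = 168

168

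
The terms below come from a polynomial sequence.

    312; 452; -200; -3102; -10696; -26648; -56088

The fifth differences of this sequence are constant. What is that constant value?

-240

Δ: 140, -652, -2902, -7594, -15952, -29440
Δ²: -792, -2250, -4692, -8358, -13488
Δ³: -1458, -2442, -3666, -5130
Δ⁴: -984, -1224, -1464
Δ⁵: -240, -240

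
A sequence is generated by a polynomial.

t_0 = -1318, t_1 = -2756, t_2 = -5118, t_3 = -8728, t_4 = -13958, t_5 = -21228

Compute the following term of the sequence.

-31006

-1438, -2362, -3610, -5230, -7270
-924, -1248, -1620, -2040
-324, -372, -420
-48, -48
Constant fourth difference = -48, so extend:
-420 − 48 = -468;  -2040 − 468 = -2508;  -7270 − 2508 = -9778;  -21228 − 9778 = -31006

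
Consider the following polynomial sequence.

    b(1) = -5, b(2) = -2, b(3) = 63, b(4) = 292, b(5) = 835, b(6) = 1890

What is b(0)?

Δ: 3, 65, 229, 543, 1055
Δ²: 62, 164, 314, 512
Δ³: 102, 150, 198
Δ⁴: 48, 48
The fourth differences are constant at 48.
Work back: 102 − 48 = 54;  62 − 54 = 8;  3 − 8 = -5;  -5 + 5 = 0

0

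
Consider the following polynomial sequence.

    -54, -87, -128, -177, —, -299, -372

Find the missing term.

-234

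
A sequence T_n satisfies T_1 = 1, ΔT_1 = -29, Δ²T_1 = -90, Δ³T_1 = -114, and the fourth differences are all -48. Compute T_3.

Build the table forward from the leading diagonal:
Δ⁴: -48  -48  -48
Δ³: -114  -162  -210
Δ²: -90  -204  -366
Δ: -29  -119  -323
T: 1  -28  -147

-147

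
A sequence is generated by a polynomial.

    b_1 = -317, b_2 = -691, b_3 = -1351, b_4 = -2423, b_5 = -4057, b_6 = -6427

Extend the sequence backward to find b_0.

-127

First differences: -374  -660  -1072  -1634  -2370
Second differences: -286  -412  -562  -736
Third differences: -126  -150  -174
Fourth differences: -24  -24
The fourth differences are constant at -24.
Work back: -126 + 24 = -102;  -286 + 102 = -184;  -374 + 184 = -190;  -317 + 190 = -127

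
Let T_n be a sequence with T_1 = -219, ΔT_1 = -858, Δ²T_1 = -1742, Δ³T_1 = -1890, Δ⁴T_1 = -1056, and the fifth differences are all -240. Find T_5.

-22719

Build the table forward from the leading diagonal:
D5: -240, -240, -240, -240, -240
D4: -1056, -1296, -1536, -1776, -2016
D3: -1890, -2946, -4242, -5778, -7554
D2: -1742, -3632, -6578, -10820, -16598
D1: -858, -2600, -6232, -12810, -23630
T: -219, -1077, -3677, -9909, -22719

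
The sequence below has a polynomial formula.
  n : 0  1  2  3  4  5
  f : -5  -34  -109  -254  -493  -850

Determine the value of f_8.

-2869

First differences: -29, -75, -145, -239, -357
Second differences: -46, -70, -94, -118
Third differences: -24, -24, -24
Constant third difference = -24, so extend:
-118 − 24 = -142;  -357 − 142 = -499;  -850 − 499 = -1349
-142 − 24 = -166;  -499 − 166 = -665;  -1349 − 665 = -2014
-166 − 24 = -190;  -665 − 190 = -855;  -2014 − 855 = -2869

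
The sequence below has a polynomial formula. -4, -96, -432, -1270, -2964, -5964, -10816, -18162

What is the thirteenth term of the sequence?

-92, -336, -838, -1694, -3000, -4852, -7346
-244, -502, -856, -1306, -1852, -2494
-258, -354, -450, -546, -642
-96, -96, -96, -96
Constant fourth difference = -96, so extend:
-642 − 96 = -738;  -2494 − 738 = -3232;  -7346 − 3232 = -10578;  -18162 − 10578 = -28740
-738 − 96 = -834;  -3232 − 834 = -4066;  -10578 − 4066 = -14644;  -28740 − 14644 = -43384
-834 − 96 = -930;  -4066 − 930 = -4996;  -14644 − 4996 = -19640;  -43384 − 19640 = -63024
-930 − 96 = -1026;  -4996 − 1026 = -6022;  -19640 − 6022 = -25662;  -63024 − 25662 = -88686
-1026 − 96 = -1122;  -6022 − 1122 = -7144;  -25662 − 7144 = -32806;  -88686 − 32806 = -121492

-121492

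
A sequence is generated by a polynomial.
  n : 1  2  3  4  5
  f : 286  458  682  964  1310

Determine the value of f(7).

2218

Δ: 172, 224, 282, 346
Δ²: 52, 58, 64
Δ³: 6, 6
The third differences are constant (6).
64 + 6 = 70;  346 + 70 = 416;  1310 + 416 = 1726
70 + 6 = 76;  416 + 76 = 492;  1726 + 492 = 2218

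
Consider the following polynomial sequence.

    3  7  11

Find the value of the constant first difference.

First differences: 4, 4

4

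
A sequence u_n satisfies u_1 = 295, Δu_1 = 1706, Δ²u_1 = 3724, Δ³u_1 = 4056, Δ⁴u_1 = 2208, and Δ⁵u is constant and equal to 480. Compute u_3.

7431

Build the table forward from the leading diagonal:
Fifth differences: 480, 480, 480
Fourth differences: 2208, 2688, 3168
Third differences: 4056, 6264, 8952
Second differences: 3724, 7780, 14044
First differences: 1706, 5430, 13210
u: 295, 2001, 7431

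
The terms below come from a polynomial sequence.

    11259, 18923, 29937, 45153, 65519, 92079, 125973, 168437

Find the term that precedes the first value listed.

6189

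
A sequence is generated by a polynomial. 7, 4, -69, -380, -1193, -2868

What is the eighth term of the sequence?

-10724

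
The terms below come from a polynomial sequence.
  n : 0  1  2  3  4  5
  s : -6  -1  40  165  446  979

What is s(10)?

12464

5  41  125  281  533
36  84  156  252
48  72  96
24  24
The fourth differences are constant (24).
96 + 24 = 120;  252 + 120 = 372;  533 + 372 = 905;  979 + 905 = 1884
120 + 24 = 144;  372 + 144 = 516;  905 + 516 = 1421;  1884 + 1421 = 3305
144 + 24 = 168;  516 + 168 = 684;  1421 + 684 = 2105;  3305 + 2105 = 5410
168 + 24 = 192;  684 + 192 = 876;  2105 + 876 = 2981;  5410 + 2981 = 8391
192 + 24 = 216;  876 + 216 = 1092;  2981 + 1092 = 4073;  8391 + 4073 = 12464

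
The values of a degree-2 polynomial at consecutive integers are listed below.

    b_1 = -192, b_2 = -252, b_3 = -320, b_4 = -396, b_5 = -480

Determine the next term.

-572

-60  -68  -76  -84
-8  -8  -8
The second differences are constant (-8).
-84 − 8 = -92;  -480 − 92 = -572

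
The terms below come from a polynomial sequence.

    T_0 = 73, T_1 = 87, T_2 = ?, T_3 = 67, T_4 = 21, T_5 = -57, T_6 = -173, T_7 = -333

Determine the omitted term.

87

Using the last 5 terms:
First differences: -46, -78, -116, -160
Second differences: -32, -38, -44
Third differences: -6, -6
Constant third difference = -6.
Extend backward: -32 + 6 = -26;  -46 + 26 = -20;  67 + 20 = 87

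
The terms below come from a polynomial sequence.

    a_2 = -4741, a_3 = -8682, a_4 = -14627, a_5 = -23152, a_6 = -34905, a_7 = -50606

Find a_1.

-2300

-3941  -5945  -8525  -11753  -15701
-2004  -2580  -3228  -3948
-576  -648  -720
-72  -72
The fourth differences are constant at -72.
Work back: -576 + 72 = -504;  -2004 + 504 = -1500;  -3941 + 1500 = -2441;  -4741 + 2441 = -2300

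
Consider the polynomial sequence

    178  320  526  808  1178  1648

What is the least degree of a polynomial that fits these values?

3

Δ: 142, 206, 282, 370, 470
Δ²: 64, 76, 88, 100
Δ³: 12, 12, 12
The third differences are constant, so the polynomial has degree 3.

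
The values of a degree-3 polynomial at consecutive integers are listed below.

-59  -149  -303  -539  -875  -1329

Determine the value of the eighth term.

First differences: -90, -154, -236, -336, -454
Second differences: -64, -82, -100, -118
Third differences: -18, -18, -18
Constant third difference = -18, so extend:
-118 − 18 = -136;  -454 − 136 = -590;  -1329 − 590 = -1919
-136 − 18 = -154;  -590 − 154 = -744;  -1919 − 744 = -2663

-2663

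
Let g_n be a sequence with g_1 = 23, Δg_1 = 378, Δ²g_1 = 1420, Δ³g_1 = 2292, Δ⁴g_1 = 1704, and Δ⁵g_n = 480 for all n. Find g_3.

2199

Build the table forward from the leading diagonal:
Δ⁵: 480, 480, 480
Δ⁴: 1704, 2184, 2664
Δ³: 2292, 3996, 6180
Δ²: 1420, 3712, 7708
Δ: 378, 1798, 5510
g: 23, 401, 2199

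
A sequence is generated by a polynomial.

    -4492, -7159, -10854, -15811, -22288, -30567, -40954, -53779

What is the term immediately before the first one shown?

-2643

First differences: -2667, -3695, -4957, -6477, -8279, -10387, -12825
Second differences: -1028, -1262, -1520, -1802, -2108, -2438
Third differences: -234, -258, -282, -306, -330
Fourth differences: -24, -24, -24, -24
The fourth differences are constant at -24.
Work back: -234 + 24 = -210;  -1028 + 210 = -818;  -2667 + 818 = -1849;  -4492 + 1849 = -2643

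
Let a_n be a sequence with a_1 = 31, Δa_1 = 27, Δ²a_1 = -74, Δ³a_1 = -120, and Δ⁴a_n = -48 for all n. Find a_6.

Build the table forward from the leading diagonal:
Fourth differences: -48  -48  -48  -48  -48  -48
Third differences: -120  -168  -216  -264  -312  -360
Second differences: -74  -194  -362  -578  -842  -1154
First differences: 27  -47  -241  -603  -1181  -2023
a: 31  58  11  -230  -833  -2014

-2014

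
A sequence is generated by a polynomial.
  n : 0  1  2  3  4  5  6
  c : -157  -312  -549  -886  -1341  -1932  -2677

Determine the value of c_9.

-155 , -237 , -337 , -455 , -591 , -745
-82 , -100 , -118 , -136 , -154
-18 , -18 , -18 , -18
The third differences are constant (-18).
-154 − 18 = -172;  -745 − 172 = -917;  -2677 − 917 = -3594
-172 − 18 = -190;  -917 − 190 = -1107;  -3594 − 1107 = -4701
-190 − 18 = -208;  -1107 − 208 = -1315;  -4701 − 1315 = -6016

-6016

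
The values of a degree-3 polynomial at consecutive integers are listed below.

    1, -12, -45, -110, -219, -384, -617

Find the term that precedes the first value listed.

6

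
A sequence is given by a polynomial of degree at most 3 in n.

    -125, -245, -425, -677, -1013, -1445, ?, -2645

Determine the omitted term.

Using the first 6 terms:
First differences: -120, -180, -252, -336, -432
Second differences: -60, -72, -84, -96
Third differences: -12, -12, -12
Constant third difference = -12.
Extend forward: -96 − 12 = -108;  -432 − 108 = -540;  -1445 − 540 = -1985

-1985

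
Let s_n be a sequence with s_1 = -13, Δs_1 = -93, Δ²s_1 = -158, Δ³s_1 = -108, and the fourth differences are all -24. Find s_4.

Build the table forward from the leading diagonal:
Δ⁴: -24  -24  -24  -24
Δ³: -108  -132  -156  -180
Δ²: -158  -266  -398  -554
Δ: -93  -251  -517  -915
s: -13  -106  -357  -874

-874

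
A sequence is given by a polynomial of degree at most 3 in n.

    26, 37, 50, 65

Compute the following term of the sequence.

82

First differences: 11, 13, 15
Second differences: 2, 2
Second differences constant at 2.
15 + 2 = 17;  65 + 17 = 82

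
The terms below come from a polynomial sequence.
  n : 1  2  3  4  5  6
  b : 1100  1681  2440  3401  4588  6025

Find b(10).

14753

Δ: 581 , 759 , 961 , 1187 , 1437
Δ²: 178 , 202 , 226 , 250
Δ³: 24 , 24 , 24
Third differences constant at 24.
250 + 24 = 274;  1437 + 274 = 1711;  6025 + 1711 = 7736
274 + 24 = 298;  1711 + 298 = 2009;  7736 + 2009 = 9745
298 + 24 = 322;  2009 + 322 = 2331;  9745 + 2331 = 12076
322 + 24 = 346;  2331 + 346 = 2677;  12076 + 2677 = 14753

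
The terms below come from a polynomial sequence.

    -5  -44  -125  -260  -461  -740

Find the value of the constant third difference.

-12

Δ: -39, -81, -135, -201, -279
Δ²: -42, -54, -66, -78
Δ³: -12, -12, -12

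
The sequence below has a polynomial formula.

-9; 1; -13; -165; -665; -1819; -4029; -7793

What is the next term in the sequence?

-13705

Δ: 10, -14, -152, -500, -1154, -2210, -3764
Δ²: -24, -138, -348, -654, -1056, -1554
Δ³: -114, -210, -306, -402, -498
Δ⁴: -96, -96, -96, -96
Constant fourth difference = -96, so extend:
-498 − 96 = -594;  -1554 − 594 = -2148;  -3764 − 2148 = -5912;  -7793 − 5912 = -13705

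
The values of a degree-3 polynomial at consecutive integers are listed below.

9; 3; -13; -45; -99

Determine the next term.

-181

First differences: -6, -16, -32, -54
Second differences: -10, -16, -22
Third differences: -6, -6
Third differences constant at -6.
-22 − 6 = -28;  -54 − 28 = -82;  -99 − 82 = -181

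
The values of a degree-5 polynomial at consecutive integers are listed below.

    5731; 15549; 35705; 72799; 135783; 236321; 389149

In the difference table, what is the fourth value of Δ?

62984

D1: 9818, 20156, 37094, 62984, 100538, 152828
D2: 10338, 16938, 25890, 37554, 52290
D3: 6600, 8952, 11664, 14736
D4: 2352, 2712, 3072
D5: 360, 360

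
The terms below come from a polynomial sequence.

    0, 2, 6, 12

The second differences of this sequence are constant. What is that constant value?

Δ: 2, 4, 6
Δ²: 2, 2

2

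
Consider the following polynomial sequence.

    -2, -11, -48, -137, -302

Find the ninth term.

-2202

D1: -9 , -37 , -89 , -165
D2: -28 , -52 , -76
D3: -24 , -24
Third differences constant at -24.
-76 − 24 = -100;  -165 − 100 = -265;  -302 − 265 = -567
-100 − 24 = -124;  -265 − 124 = -389;  -567 − 389 = -956
-124 − 24 = -148;  -389 − 148 = -537;  -956 − 537 = -1493
-148 − 24 = -172;  -537 − 172 = -709;  -1493 − 709 = -2202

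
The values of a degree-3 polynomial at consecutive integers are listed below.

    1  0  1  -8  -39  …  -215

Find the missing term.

Using the first 5 terms:
-1  1  -9  -31
2  -10  -22
-12  -12
Constant third difference = -12.
Extend forward: -22 − 12 = -34;  -31 − 34 = -65;  -39 − 65 = -104

-104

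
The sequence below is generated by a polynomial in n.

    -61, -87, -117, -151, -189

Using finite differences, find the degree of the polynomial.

2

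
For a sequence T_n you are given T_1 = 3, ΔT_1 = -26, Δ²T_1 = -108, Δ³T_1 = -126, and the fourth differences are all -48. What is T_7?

-5013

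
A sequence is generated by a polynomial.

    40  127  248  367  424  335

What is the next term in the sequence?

First differences: 87 , 121 , 119 , 57 , -89
Second differences: 34 , -2 , -62 , -146
Third differences: -36 , -60 , -84
Fourth differences: -24 , -24
Constant fourth difference = -24, so extend:
-84 − 24 = -108;  -146 − 108 = -254;  -89 − 254 = -343;  335 − 343 = -8

-8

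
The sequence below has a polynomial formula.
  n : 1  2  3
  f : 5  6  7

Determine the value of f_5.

D1: 1  1
First differences constant at 1.
7 + 1 = 8
8 + 1 = 9

9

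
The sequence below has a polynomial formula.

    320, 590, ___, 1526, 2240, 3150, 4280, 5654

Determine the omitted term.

Using the last 5 terms:
D1: 714, 910, 1130, 1374
D2: 196, 220, 244
D3: 24, 24
Constant third difference = 24.
Extend backward: 196 − 24 = 172;  714 − 172 = 542;  1526 − 542 = 984

984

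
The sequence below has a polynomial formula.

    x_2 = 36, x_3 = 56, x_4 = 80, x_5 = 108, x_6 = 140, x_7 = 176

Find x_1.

First differences: 20, 24, 28, 32, 36
Second differences: 4, 4, 4, 4
The second differences are constant at 4.
Work back: 20 − 4 = 16;  36 − 16 = 20

20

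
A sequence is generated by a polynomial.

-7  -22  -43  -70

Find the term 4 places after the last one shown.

-238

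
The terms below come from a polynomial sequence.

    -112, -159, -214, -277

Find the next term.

First differences: -47, -55, -63
Second differences: -8, -8
Second differences constant at -8.
-63 − 8 = -71;  -277 − 71 = -348

-348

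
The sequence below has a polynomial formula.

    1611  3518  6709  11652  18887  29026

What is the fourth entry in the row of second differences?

2904

D1: 1907, 3191, 4943, 7235, 10139
D2: 1284, 1752, 2292, 2904
D3: 468, 540, 612
D4: 72, 72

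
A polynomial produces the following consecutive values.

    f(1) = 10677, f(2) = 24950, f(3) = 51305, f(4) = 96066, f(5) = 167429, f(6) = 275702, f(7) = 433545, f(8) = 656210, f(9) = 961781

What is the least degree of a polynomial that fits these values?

5

D1: 14273, 26355, 44761, 71363, 108273, 157843, 222665, 305571
D2: 12082, 18406, 26602, 36910, 49570, 64822, 82906
D3: 6324, 8196, 10308, 12660, 15252, 18084
D4: 1872, 2112, 2352, 2592, 2832
D5: 240, 240, 240, 240
The fifth differences are constant, so the polynomial has degree 5.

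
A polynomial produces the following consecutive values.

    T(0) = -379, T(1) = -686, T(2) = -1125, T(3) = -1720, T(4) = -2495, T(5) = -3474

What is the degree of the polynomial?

First differences: -307, -439, -595, -775, -979
Second differences: -132, -156, -180, -204
Third differences: -24, -24, -24
The third differences are constant, so the polynomial has degree 3.

3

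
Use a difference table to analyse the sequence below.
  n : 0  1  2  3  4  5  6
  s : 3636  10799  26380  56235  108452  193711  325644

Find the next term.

Δ: 7163  15581  29855  52217  85259  131933
Δ²: 8418  14274  22362  33042  46674
Δ³: 5856  8088  10680  13632
Δ⁴: 2232  2592  2952
Δ⁵: 360  360
The fifth differences are constant (360).
2952 + 360 = 3312;  13632 + 3312 = 16944;  46674 + 16944 = 63618;  131933 + 63618 = 195551;  325644 + 195551 = 521195

521195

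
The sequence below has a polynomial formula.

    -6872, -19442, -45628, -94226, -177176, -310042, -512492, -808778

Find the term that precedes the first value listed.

-1786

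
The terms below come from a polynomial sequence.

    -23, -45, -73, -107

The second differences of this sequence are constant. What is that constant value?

-6

D1: -22, -28, -34
D2: -6, -6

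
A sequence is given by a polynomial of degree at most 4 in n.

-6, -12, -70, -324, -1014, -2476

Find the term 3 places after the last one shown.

-6, -58, -254, -690, -1462
-52, -196, -436, -772
-144, -240, -336
-96, -96
Constant fourth difference = -96, so extend:
-336 − 96 = -432;  -772 − 432 = -1204;  -1462 − 1204 = -2666;  -2476 − 2666 = -5142
-432 − 96 = -528;  -1204 − 528 = -1732;  -2666 − 1732 = -4398;  -5142 − 4398 = -9540
-528 − 96 = -624;  -1732 − 624 = -2356;  -4398 − 2356 = -6754;  -9540 − 6754 = -16294

-16294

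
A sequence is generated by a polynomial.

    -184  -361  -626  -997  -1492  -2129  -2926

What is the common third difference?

-18

D1: -177, -265, -371, -495, -637, -797
D2: -88, -106, -124, -142, -160
D3: -18, -18, -18, -18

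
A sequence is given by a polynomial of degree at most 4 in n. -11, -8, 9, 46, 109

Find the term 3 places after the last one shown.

514

First differences: 3  17  37  63
Second differences: 14  20  26
Third differences: 6  6
Constant third difference = 6, so extend:
26 + 6 = 32;  63 + 32 = 95;  109 + 95 = 204
32 + 6 = 38;  95 + 38 = 133;  204 + 133 = 337
38 + 6 = 44;  133 + 44 = 177;  337 + 177 = 514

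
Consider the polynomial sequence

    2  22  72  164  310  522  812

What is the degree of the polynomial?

First differences: 20, 50, 92, 146, 212, 290
Second differences: 30, 42, 54, 66, 78
Third differences: 12, 12, 12, 12
The third differences are constant, so the polynomial has degree 3.

3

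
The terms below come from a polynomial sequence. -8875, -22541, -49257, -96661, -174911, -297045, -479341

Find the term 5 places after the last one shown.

Δ: -13666, -26716, -47404, -78250, -122134, -182296
Δ²: -13050, -20688, -30846, -43884, -60162
Δ³: -7638, -10158, -13038, -16278
Δ⁴: -2520, -2880, -3240
Δ⁵: -360, -360
Fifth differences constant at -360.
-3240 − 360 = -3600;  -16278 − 3600 = -19878;  -60162 − 19878 = -80040;  -182296 − 80040 = -262336;  -479341 − 262336 = -741677
-3600 − 360 = -3960;  -19878 − 3960 = -23838;  -80040 − 23838 = -103878;  -262336 − 103878 = -366214;  -741677 − 366214 = -1107891
-3960 − 360 = -4320;  -23838 − 4320 = -28158;  -103878 − 28158 = -132036;  -366214 − 132036 = -498250;  -1107891 − 498250 = -1606141
-4320 − 360 = -4680;  -28158 − 4680 = -32838;  -132036 − 32838 = -164874;  -498250 − 164874 = -663124;  -1606141 − 663124 = -2269265
-4680 − 360 = -5040;  -32838 − 5040 = -37878;  -164874 − 37878 = -202752;  -663124 − 202752 = -865876;  -2269265 − 865876 = -3135141

-3135141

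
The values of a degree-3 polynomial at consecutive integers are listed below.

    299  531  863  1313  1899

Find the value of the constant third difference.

First differences: 232, 332, 450, 586
Second differences: 100, 118, 136
Third differences: 18, 18

18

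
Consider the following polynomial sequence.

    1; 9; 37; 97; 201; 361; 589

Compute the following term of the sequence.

897

8 , 28 , 60 , 104 , 160 , 228
20 , 32 , 44 , 56 , 68
12 , 12 , 12 , 12
The third differences are constant (12).
68 + 12 = 80;  228 + 80 = 308;  589 + 308 = 897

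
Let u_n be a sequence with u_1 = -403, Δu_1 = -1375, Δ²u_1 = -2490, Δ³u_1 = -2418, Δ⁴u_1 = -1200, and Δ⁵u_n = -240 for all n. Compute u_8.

-193988

Build the table forward from the leading diagonal:
Δ⁵: -240  -240  -240  -240  -240  -240  -240  -240
Δ⁴: -1200  -1440  -1680  -1920  -2160  -2400  -2640  -2880
Δ³: -2418  -3618  -5058  -6738  -8658  -10818  -13218  -15858
Δ²: -2490  -4908  -8526  -13584  -20322  -28980  -39798  -53016
Δ: -1375  -3865  -8773  -17299  -30883  -51205  -80185  -119983
u: -403  -1778  -5643  -14416  -31715  -62598  -113803  -193988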